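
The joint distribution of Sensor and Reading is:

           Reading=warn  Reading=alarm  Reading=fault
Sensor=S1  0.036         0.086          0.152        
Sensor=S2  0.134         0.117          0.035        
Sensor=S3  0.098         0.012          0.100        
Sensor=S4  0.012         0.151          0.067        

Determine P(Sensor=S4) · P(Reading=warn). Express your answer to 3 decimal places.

P(Sensor=S4) = 0.012 + 0.151 + 0.067 = 0.230.
P(Reading=warn) = 0.036 + 0.134 + 0.098 + 0.012 = 0.280.
Product: 0.230 × 0.280 = 0.064.

0.064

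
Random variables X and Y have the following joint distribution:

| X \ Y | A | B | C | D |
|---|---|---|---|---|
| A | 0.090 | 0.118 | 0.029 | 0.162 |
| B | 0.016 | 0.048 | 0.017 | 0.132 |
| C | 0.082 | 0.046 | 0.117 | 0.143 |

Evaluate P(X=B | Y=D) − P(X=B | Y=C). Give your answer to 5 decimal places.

P(Y=D) = 0.162 + 0.132 + 0.143 = 0.437; P(X=B | Y=D) = 0.132/0.437 = 0.302059.
P(Y=C) = 0.029 + 0.017 + 0.117 = 0.163; P(X=B | Y=C) = 0.017/0.163 = 0.104294.
Difference = 0.19777.

0.19777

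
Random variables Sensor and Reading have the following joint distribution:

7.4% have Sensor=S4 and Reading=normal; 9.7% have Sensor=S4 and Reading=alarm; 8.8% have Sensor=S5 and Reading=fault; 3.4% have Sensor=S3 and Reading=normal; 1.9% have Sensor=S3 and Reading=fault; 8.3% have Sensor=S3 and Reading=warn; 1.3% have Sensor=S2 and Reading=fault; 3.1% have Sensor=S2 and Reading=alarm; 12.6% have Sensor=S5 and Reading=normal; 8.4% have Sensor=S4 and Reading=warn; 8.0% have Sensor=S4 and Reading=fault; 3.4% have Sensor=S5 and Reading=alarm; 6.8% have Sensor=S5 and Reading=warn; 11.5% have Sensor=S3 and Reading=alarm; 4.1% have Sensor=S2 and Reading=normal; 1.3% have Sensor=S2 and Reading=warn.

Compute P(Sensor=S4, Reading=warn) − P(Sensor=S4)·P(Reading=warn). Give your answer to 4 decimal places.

P(Sensor=S4) = 0.074 + 0.084 + 0.097 + 0.080 = 0.335.
P(Reading=warn) = 0.013 + 0.083 + 0.084 + 0.068 = 0.248.
P(Sensor=S4, Reading=warn) − P(Sensor=S4)P(Reading=warn) = 0.084 − 0.335×0.248 = 0.0009.

0.0009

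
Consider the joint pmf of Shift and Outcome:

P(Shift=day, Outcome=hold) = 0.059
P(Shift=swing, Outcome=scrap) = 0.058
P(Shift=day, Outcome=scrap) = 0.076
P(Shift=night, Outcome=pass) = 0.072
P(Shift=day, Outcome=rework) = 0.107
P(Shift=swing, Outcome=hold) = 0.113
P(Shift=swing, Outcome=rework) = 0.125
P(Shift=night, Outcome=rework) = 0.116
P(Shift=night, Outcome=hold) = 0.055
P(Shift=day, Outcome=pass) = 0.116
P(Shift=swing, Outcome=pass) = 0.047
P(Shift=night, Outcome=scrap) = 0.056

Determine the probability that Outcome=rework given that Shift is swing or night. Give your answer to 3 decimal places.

0.375

P(Shift=swing) = 0.047 + 0.125 + 0.058 + 0.113 = 0.343.
P(Shift=night) = 0.072 + 0.116 + 0.056 + 0.055 = 0.299.
P(Shift ∈ {swing, night}) = 0.343 + 0.299 = 0.642; P(Outcome=rework, Shift ∈ {swing, night}) = 0.125 + 0.116 = 0.241.
P(Outcome=rework | Shift ∈ {swing, night}) = 0.241/0.642 = 0.375.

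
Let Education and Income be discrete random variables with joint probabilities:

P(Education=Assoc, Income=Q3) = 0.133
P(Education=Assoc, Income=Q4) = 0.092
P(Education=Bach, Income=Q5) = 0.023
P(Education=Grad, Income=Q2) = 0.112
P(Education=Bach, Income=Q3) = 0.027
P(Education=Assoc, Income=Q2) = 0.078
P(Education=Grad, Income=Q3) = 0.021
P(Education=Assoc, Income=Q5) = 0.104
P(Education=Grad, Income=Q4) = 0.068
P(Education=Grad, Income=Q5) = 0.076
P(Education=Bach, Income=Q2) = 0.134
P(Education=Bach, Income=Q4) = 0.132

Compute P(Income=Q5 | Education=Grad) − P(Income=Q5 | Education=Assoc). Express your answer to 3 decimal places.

P(Education=Grad) = 0.112 + 0.021 + 0.068 + 0.076 = 0.277; P(Income=Q5 | Education=Grad) = 0.076/0.277 = 0.2744.
P(Education=Assoc) = 0.078 + 0.133 + 0.092 + 0.104 = 0.407; P(Income=Q5 | Education=Assoc) = 0.104/0.407 = 0.2555.
Difference = 0.019.

0.019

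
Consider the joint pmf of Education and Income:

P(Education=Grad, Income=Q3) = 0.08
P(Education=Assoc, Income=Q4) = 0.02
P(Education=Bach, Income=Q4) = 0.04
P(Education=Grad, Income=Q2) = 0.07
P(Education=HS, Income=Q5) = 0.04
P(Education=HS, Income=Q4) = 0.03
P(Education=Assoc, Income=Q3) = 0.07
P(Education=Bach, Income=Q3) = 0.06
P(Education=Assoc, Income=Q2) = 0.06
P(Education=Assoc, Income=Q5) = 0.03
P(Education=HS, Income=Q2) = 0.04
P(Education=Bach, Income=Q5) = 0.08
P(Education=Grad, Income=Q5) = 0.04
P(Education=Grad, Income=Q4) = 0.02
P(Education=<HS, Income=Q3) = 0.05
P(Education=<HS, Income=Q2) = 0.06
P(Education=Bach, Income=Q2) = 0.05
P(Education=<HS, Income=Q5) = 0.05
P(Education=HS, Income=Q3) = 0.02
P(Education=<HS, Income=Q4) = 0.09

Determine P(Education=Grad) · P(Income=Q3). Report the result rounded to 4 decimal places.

0.0588

P(Education=Grad) = 0.07 + 0.08 + 0.02 + 0.04 = 0.21.
P(Income=Q3) = 0.05 + 0.02 + 0.07 + 0.06 + 0.08 = 0.28.
Product: 0.21 × 0.28 = 0.0588.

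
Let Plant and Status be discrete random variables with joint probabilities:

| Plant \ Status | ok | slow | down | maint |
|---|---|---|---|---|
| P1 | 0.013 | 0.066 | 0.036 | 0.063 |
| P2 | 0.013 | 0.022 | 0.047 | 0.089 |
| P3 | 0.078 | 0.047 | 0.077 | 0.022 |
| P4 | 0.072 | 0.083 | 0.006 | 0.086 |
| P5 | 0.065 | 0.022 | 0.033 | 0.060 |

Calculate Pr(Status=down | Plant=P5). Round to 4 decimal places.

0.1833

P(Plant=P5) = 0.065 + 0.022 + 0.033 + 0.060 = 0.180.
P(Status=down | Plant=P5) = 0.033/0.180 = 0.1833.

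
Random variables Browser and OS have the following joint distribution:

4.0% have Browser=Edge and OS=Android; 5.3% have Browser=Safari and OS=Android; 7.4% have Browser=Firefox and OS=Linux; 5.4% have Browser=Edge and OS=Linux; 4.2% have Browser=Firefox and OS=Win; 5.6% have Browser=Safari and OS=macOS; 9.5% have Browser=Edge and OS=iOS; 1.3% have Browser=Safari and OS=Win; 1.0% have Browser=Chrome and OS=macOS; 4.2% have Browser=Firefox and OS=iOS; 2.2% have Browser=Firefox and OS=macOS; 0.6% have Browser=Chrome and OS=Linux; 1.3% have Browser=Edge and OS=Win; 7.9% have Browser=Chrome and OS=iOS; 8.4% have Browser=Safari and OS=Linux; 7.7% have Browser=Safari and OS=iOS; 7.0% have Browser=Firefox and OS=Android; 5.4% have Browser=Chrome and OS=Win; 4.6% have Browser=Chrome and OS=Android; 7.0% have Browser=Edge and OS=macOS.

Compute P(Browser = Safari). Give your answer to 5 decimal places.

0.28300

P(Browser=Safari) = 0.013 + 0.056 + 0.084 + 0.077 + 0.053 = 0.283.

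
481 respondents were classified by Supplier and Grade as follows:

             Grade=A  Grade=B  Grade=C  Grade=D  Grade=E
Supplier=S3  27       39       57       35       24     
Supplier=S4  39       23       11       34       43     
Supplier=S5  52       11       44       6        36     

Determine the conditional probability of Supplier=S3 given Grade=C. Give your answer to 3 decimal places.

Total with Grade=C: 57 + 11 + 44 = 112.
P(Supplier=S3 | Grade=C) = 57/112 = 0.509.

0.509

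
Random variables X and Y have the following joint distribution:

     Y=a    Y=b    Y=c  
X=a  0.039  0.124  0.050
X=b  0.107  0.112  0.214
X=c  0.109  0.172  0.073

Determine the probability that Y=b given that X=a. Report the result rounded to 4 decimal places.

0.5822

P(X=a) = 0.039 + 0.124 + 0.050 = 0.213.
P(Y=b | X=a) = 0.124/0.213 = 0.5822.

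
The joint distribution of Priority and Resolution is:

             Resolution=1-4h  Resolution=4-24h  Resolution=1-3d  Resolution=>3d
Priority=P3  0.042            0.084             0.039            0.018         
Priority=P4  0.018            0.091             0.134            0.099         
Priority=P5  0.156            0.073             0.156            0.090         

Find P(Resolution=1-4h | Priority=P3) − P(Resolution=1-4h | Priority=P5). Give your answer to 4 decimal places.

-0.0989

P(Priority=P3) = 0.042 + 0.084 + 0.039 + 0.018 = 0.183; P(Resolution=1-4h | Priority=P3) = 0.042/0.183 = 0.22951.
P(Priority=P5) = 0.156 + 0.073 + 0.156 + 0.090 = 0.475; P(Resolution=1-4h | Priority=P5) = 0.156/0.475 = 0.32842.
Difference = -0.0989.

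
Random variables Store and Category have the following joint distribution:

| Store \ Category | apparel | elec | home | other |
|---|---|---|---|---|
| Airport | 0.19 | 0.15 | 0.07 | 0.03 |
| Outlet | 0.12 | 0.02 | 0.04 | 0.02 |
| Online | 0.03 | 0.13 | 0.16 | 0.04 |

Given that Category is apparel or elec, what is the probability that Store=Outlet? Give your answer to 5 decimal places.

0.21875

P(Category=apparel) = 0.19 + 0.12 + 0.03 = 0.34.
P(Category=elec) = 0.15 + 0.02 + 0.13 = 0.30.
P(Category ∈ {apparel, elec}) = 0.34 + 0.30 = 0.64; P(Store=Outlet, Category ∈ {apparel, elec}) = 0.12 + 0.02 = 0.14.
P(Store=Outlet | Category ∈ {apparel, elec}) = 0.14/0.64 = 0.21875.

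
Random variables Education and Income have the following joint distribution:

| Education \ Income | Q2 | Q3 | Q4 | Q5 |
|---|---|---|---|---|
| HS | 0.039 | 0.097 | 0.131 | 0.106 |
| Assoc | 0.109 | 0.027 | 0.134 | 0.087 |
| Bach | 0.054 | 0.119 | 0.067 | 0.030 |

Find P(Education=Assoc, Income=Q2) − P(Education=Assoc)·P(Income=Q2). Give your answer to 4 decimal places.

0.0369

P(Education=Assoc) = 0.109 + 0.027 + 0.134 + 0.087 = 0.357.
P(Income=Q2) = 0.039 + 0.109 + 0.054 = 0.202.
P(Education=Assoc, Income=Q2) − P(Education=Assoc)P(Income=Q2) = 0.109 − 0.357×0.202 = 0.0369.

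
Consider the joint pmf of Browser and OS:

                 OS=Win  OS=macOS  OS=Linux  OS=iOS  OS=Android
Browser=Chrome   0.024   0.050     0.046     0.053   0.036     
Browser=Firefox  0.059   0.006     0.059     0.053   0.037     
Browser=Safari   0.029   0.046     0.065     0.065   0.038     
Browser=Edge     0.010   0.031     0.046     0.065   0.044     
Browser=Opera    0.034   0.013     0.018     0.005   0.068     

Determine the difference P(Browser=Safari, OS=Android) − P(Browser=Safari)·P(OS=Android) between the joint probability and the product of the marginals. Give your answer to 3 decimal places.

-0.016

P(Browser=Safari) = 0.029 + 0.046 + 0.065 + 0.065 + 0.038 = 0.243.
P(OS=Android) = 0.036 + 0.037 + 0.038 + 0.044 + 0.068 = 0.223.
P(Browser=Safari, OS=Android) − P(Browser=Safari)P(OS=Android) = 0.038 − 0.243×0.223 = -0.016.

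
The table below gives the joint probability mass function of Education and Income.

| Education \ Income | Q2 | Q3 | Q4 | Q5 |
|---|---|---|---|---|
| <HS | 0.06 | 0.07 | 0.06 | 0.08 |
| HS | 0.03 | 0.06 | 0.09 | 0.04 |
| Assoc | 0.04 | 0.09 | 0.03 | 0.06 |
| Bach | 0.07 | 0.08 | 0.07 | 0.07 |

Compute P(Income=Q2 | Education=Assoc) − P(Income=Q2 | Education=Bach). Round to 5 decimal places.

-0.05956

P(Education=Assoc) = 0.04 + 0.09 + 0.03 + 0.06 = 0.22; P(Income=Q2 | Education=Assoc) = 0.04/0.22 = 0.181818.
P(Education=Bach) = 0.07 + 0.08 + 0.07 + 0.07 = 0.29; P(Income=Q2 | Education=Bach) = 0.07/0.29 = 0.241379.
Difference = -0.05956.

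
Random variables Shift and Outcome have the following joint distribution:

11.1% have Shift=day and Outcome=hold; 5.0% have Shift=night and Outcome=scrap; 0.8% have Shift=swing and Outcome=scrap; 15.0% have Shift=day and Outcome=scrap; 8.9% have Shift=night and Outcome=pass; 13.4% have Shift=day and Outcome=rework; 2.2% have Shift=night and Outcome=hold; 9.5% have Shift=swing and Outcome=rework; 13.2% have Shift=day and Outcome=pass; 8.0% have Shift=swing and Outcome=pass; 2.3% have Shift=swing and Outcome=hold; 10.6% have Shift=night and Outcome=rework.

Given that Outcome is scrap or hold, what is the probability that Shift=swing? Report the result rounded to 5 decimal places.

0.08516

P(Outcome=scrap) = 0.150 + 0.008 + 0.050 = 0.208.
P(Outcome=hold) = 0.111 + 0.023 + 0.022 = 0.156.
P(Outcome ∈ {scrap, hold}) = 0.208 + 0.156 = 0.364; P(Shift=swing, Outcome ∈ {scrap, hold}) = 0.008 + 0.023 = 0.031.
P(Shift=swing | Outcome ∈ {scrap, hold}) = 0.031/0.364 = 0.08516.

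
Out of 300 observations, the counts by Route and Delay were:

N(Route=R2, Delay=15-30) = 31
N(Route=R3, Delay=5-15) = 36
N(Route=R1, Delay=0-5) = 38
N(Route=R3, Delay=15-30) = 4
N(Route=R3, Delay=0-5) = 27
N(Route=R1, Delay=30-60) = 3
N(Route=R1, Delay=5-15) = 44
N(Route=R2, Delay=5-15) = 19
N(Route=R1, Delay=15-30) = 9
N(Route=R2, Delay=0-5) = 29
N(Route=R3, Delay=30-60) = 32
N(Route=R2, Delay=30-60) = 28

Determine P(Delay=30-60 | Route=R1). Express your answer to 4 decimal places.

0.0319

Total with Route=R1: 38 + 44 + 9 + 3 = 94.
P(Delay=30-60 | Route=R1) = 3/94 = 0.0319.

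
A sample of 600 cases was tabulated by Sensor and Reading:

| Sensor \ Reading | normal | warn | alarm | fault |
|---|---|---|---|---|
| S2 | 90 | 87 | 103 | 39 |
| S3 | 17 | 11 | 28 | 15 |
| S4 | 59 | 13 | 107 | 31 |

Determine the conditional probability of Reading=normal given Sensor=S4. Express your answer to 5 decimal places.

0.28095

Total with Sensor=S4: 59 + 13 + 107 + 31 = 210.
P(Reading=normal | Sensor=S4) = 59/210 = 0.28095.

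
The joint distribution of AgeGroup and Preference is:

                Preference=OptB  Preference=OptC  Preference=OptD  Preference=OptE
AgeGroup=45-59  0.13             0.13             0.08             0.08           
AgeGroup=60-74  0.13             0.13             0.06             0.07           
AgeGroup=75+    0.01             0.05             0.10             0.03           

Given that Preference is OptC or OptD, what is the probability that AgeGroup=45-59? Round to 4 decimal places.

0.3818

P(Preference=OptC) = 0.13 + 0.13 + 0.05 = 0.31.
P(Preference=OptD) = 0.08 + 0.06 + 0.10 = 0.24.
P(Preference ∈ {OptC, OptD}) = 0.31 + 0.24 = 0.55; P(AgeGroup=45-59, Preference ∈ {OptC, OptD}) = 0.13 + 0.08 = 0.21.
P(AgeGroup=45-59 | Preference ∈ {OptC, OptD}) = 0.21/0.55 = 0.3818.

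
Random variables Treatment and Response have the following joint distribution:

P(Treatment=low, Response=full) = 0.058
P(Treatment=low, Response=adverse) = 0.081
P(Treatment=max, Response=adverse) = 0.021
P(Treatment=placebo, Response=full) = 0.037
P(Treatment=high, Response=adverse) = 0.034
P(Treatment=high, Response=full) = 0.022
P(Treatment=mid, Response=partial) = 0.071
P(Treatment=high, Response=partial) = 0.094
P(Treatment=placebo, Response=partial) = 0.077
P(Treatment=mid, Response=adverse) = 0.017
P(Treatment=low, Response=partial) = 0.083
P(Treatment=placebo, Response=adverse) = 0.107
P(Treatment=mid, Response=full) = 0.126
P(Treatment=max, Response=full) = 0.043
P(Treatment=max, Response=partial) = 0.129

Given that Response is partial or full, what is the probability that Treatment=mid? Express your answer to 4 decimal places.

P(Response=partial) = 0.077 + 0.083 + 0.071 + 0.094 + 0.129 = 0.454.
P(Response=full) = 0.037 + 0.058 + 0.126 + 0.022 + 0.043 = 0.286.
P(Response ∈ {partial, full}) = 0.454 + 0.286 = 0.740; P(Treatment=mid, Response ∈ {partial, full}) = 0.071 + 0.126 = 0.197.
P(Treatment=mid | Response ∈ {partial, full}) = 0.197/0.740 = 0.2662.

0.2662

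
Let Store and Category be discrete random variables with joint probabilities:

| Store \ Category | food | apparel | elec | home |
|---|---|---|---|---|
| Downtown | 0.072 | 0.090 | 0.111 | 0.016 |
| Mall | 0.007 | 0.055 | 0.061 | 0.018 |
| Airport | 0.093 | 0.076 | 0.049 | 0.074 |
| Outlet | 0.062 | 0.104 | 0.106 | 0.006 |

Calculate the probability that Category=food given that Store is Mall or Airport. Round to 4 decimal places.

0.2309

P(Store=Mall) = 0.007 + 0.055 + 0.061 + 0.018 = 0.141.
P(Store=Airport) = 0.093 + 0.076 + 0.049 + 0.074 = 0.292.
P(Store ∈ {Mall, Airport}) = 0.141 + 0.292 = 0.433; P(Category=food, Store ∈ {Mall, Airport}) = 0.007 + 0.093 = 0.100.
P(Category=food | Store ∈ {Mall, Airport}) = 0.100/0.433 = 0.2309.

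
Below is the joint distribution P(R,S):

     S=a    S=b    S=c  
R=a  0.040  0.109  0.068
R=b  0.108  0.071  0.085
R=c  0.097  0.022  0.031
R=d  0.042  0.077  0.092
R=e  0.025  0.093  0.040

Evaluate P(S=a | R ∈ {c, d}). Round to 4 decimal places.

0.3850

P(R=c) = 0.097 + 0.022 + 0.031 = 0.150.
P(R=d) = 0.042 + 0.077 + 0.092 = 0.211.
P(R ∈ {c, d}) = 0.150 + 0.211 = 0.361; P(S=a, R ∈ {c, d}) = 0.097 + 0.042 = 0.139.
P(S=a | R ∈ {c, d}) = 0.139/0.361 = 0.3850.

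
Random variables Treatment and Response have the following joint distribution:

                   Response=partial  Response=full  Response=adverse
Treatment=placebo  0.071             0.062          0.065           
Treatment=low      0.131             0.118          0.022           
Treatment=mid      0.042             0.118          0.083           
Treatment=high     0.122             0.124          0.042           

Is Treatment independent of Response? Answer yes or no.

no

P(Treatment=mid) = 0.243 and P(Response=partial) = 0.366, so their product is 0.08894, but P(Treatment=mid, Response=partial) = 0.042. Since these differ, Treatment and Response are not independent.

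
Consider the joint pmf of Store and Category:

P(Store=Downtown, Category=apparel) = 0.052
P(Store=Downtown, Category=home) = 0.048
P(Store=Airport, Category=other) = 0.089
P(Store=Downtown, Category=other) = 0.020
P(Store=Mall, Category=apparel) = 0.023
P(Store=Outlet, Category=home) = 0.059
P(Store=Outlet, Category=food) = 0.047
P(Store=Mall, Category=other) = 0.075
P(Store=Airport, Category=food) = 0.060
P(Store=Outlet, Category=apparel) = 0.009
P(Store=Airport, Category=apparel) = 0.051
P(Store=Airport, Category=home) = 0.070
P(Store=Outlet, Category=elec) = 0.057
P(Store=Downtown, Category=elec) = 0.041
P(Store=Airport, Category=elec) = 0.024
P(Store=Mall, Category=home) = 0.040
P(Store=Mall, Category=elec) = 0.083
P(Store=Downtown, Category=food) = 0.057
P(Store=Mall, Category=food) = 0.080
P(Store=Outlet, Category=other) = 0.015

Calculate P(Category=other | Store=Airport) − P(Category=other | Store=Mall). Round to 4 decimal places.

0.0536

P(Store=Airport) = 0.060 + 0.051 + 0.024 + 0.070 + 0.089 = 0.294; P(Category=other | Store=Airport) = 0.089/0.294 = 0.30272.
P(Store=Mall) = 0.080 + 0.023 + 0.083 + 0.040 + 0.075 = 0.301; P(Category=other | Store=Mall) = 0.075/0.301 = 0.24917.
Difference = 0.0536.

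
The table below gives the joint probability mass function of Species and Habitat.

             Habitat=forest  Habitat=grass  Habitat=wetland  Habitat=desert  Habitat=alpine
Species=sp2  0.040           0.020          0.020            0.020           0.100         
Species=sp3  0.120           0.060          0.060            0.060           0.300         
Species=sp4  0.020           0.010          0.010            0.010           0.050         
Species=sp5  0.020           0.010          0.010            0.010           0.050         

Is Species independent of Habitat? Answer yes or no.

Every cell satisfies P(Species,Habitat) = P(Species)·P(Habitat). For instance P(Species=sp5) = 0.100, P(Habitat=desert) = 0.100, and 0.100×0.100 = 0.010 matches the joint entry. So Species and Habitat are independent.

yes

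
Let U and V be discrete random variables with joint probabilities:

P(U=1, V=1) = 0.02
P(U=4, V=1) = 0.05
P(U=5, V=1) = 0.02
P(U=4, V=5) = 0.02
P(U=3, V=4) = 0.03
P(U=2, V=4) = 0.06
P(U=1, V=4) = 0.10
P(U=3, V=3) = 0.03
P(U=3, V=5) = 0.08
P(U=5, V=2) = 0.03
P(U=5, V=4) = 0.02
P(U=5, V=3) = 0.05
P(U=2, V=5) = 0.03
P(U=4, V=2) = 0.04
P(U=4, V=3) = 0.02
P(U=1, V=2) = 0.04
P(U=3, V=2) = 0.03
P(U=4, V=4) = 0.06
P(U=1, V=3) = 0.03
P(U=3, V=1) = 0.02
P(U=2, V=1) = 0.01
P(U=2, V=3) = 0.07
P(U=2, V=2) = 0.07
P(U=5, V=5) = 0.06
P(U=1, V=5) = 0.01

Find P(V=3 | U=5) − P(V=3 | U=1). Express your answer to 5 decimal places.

P(U=5) = 0.02 + 0.03 + 0.05 + 0.02 + 0.06 = 0.18; P(V=3 | U=5) = 0.05/0.18 = 0.277778.
P(U=1) = 0.02 + 0.04 + 0.03 + 0.10 + 0.01 = 0.20; P(V=3 | U=1) = 0.03/0.20 = 0.150000.
Difference = 0.12778.

0.12778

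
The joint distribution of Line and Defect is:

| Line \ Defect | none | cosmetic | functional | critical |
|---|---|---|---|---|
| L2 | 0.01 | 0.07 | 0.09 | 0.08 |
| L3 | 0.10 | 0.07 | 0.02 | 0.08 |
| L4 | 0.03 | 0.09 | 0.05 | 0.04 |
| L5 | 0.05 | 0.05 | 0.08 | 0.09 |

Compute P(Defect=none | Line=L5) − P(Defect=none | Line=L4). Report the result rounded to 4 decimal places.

0.0423

P(Line=L5) = 0.05 + 0.05 + 0.08 + 0.09 = 0.27; P(Defect=none | Line=L5) = 0.05/0.27 = 0.18519.
P(Line=L4) = 0.03 + 0.09 + 0.05 + 0.04 = 0.21; P(Defect=none | Line=L4) = 0.03/0.21 = 0.14286.
Difference = 0.0423.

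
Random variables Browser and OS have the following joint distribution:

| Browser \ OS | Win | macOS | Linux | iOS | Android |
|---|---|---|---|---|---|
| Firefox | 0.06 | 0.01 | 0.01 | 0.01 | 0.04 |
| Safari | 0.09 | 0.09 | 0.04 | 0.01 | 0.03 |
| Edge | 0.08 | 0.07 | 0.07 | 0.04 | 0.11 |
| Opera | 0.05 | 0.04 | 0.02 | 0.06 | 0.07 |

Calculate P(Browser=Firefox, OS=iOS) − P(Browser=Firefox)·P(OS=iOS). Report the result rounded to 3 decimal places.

-0.006

P(Browser=Firefox) = 0.06 + 0.01 + 0.01 + 0.01 + 0.04 = 0.13.
P(OS=iOS) = 0.01 + 0.01 + 0.04 + 0.06 = 0.12.
P(Browser=Firefox, OS=iOS) − P(Browser=Firefox)P(OS=iOS) = 0.01 − 0.13×0.12 = -0.006.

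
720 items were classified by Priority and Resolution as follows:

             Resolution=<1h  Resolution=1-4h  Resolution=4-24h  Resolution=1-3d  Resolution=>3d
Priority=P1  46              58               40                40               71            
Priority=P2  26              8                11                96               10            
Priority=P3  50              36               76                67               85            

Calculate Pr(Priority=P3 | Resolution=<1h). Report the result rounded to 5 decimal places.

0.40984

Total with Resolution=<1h: 46 + 26 + 50 = 122.
P(Priority=P3 | Resolution=<1h) = 50/122 = 0.40984.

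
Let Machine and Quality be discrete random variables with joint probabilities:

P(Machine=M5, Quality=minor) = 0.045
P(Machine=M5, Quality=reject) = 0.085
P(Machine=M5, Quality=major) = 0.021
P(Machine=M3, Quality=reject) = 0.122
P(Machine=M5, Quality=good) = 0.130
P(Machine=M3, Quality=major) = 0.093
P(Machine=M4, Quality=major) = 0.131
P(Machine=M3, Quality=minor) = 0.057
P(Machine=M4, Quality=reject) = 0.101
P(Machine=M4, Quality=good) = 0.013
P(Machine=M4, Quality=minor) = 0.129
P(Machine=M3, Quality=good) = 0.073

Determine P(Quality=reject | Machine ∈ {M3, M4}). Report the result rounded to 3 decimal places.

0.310

P(Machine=M3) = 0.073 + 0.057 + 0.093 + 0.122 = 0.345.
P(Machine=M4) = 0.013 + 0.129 + 0.131 + 0.101 = 0.374.
P(Machine ∈ {M3, M4}) = 0.345 + 0.374 = 0.719; P(Quality=reject, Machine ∈ {M3, M4}) = 0.122 + 0.101 = 0.223.
P(Quality=reject | Machine ∈ {M3, M4}) = 0.223/0.719 = 0.310.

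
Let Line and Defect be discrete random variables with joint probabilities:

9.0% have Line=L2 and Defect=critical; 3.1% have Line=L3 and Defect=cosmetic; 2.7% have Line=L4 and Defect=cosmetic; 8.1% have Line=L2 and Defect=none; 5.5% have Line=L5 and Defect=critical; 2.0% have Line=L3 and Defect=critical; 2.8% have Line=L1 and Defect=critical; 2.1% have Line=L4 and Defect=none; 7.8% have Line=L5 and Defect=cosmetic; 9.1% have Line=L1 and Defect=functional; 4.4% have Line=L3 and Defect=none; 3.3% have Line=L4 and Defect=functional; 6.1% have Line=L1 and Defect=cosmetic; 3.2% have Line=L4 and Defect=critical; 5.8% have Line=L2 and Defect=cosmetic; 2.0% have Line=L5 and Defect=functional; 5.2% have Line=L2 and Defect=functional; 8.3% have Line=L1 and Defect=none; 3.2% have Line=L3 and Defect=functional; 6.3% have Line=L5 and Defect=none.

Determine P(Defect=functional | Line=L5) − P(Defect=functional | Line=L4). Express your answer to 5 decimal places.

P(Line=L5) = 0.063 + 0.078 + 0.020 + 0.055 = 0.216; P(Defect=functional | Line=L5) = 0.020/0.216 = 0.092593.
P(Line=L4) = 0.021 + 0.027 + 0.033 + 0.032 = 0.113; P(Defect=functional | Line=L4) = 0.033/0.113 = 0.292035.
Difference = -0.19944.

-0.19944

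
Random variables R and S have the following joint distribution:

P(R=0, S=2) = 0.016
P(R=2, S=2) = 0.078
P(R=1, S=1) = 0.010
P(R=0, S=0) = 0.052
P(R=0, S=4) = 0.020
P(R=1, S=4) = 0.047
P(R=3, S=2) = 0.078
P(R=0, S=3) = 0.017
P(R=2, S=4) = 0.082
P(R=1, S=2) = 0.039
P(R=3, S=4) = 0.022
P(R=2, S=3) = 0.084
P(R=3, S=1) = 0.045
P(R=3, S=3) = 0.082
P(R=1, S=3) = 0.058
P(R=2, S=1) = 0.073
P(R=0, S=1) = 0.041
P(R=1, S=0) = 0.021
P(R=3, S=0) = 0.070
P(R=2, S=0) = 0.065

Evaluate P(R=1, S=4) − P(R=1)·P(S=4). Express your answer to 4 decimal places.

P(R=1) = 0.021 + 0.010 + 0.039 + 0.058 + 0.047 = 0.175.
P(S=4) = 0.020 + 0.047 + 0.082 + 0.022 = 0.171.
P(R=1, S=4) − P(R=1)P(S=4) = 0.047 − 0.175×0.171 = 0.0171.

0.0171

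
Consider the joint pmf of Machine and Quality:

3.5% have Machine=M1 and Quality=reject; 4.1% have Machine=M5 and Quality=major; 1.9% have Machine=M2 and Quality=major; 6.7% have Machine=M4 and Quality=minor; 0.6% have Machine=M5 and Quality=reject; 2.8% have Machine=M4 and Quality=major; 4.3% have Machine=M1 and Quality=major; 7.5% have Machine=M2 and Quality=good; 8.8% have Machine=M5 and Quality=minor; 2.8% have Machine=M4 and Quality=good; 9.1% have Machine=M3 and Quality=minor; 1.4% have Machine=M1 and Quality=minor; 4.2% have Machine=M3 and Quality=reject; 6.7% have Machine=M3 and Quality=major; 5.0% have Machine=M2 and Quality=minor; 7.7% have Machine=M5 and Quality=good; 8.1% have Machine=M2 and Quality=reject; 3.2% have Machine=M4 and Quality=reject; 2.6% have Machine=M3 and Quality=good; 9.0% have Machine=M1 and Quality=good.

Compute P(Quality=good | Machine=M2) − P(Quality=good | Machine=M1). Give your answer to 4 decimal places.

-0.1612

P(Machine=M2) = 0.075 + 0.050 + 0.019 + 0.081 = 0.225; P(Quality=good | Machine=M2) = 0.075/0.225 = 0.33333.
P(Machine=M1) = 0.090 + 0.014 + 0.043 + 0.035 = 0.182; P(Quality=good | Machine=M1) = 0.090/0.182 = 0.49451.
Difference = -0.1612.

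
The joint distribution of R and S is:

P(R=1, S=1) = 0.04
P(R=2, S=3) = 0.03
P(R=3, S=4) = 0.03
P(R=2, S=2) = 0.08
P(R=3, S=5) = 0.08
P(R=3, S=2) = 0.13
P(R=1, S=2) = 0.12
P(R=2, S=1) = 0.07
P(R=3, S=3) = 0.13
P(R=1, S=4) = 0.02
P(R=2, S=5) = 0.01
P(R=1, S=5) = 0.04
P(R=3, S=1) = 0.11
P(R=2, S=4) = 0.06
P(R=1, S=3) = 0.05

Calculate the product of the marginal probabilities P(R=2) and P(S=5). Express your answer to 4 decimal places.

0.0325

P(R=2) = 0.07 + 0.08 + 0.03 + 0.06 + 0.01 = 0.25.
P(S=5) = 0.04 + 0.01 + 0.08 = 0.13.
Product: 0.25 × 0.13 = 0.0325.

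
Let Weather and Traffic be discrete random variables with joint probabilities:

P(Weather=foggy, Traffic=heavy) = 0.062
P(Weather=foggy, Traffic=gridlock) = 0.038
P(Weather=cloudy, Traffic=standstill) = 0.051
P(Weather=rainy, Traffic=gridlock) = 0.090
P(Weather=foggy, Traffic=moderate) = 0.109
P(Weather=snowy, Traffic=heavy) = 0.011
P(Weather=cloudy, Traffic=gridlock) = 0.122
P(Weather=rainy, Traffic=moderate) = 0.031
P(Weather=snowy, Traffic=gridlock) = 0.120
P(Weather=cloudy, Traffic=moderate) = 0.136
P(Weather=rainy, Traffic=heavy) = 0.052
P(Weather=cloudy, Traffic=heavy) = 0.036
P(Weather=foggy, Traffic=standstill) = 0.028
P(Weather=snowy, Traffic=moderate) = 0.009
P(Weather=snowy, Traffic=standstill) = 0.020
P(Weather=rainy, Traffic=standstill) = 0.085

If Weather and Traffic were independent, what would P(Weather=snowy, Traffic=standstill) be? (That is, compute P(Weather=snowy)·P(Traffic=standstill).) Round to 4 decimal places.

P(Weather=snowy) = 0.009 + 0.011 + 0.120 + 0.020 = 0.160.
P(Traffic=standstill) = 0.051 + 0.085 + 0.020 + 0.028 = 0.184.
Product: 0.160 × 0.184 = 0.0294.

0.0294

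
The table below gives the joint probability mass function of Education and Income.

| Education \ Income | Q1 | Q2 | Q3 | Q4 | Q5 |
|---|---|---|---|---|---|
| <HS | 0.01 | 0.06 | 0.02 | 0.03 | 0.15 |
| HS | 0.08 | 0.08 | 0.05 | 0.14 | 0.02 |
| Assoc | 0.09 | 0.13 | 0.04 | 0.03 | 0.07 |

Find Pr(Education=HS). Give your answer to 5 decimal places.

0.37000

P(Education=HS) = 0.08 + 0.08 + 0.05 + 0.14 + 0.02 = 0.37.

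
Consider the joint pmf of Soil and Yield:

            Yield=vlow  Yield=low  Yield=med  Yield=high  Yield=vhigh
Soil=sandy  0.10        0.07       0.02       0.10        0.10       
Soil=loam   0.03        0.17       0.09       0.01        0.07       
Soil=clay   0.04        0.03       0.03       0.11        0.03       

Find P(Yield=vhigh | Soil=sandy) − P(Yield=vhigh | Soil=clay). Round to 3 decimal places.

0.131

P(Soil=sandy) = 0.10 + 0.07 + 0.02 + 0.10 + 0.10 = 0.39; P(Yield=vhigh | Soil=sandy) = 0.10/0.39 = 0.2564.
P(Soil=clay) = 0.04 + 0.03 + 0.03 + 0.11 + 0.03 = 0.24; P(Yield=vhigh | Soil=clay) = 0.03/0.24 = 0.1250.
Difference = 0.131.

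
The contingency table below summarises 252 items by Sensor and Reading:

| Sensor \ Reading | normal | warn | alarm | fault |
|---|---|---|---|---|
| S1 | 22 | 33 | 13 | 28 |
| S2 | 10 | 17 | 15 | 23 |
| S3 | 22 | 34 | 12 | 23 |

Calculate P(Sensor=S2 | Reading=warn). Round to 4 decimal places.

Total with Reading=warn: 33 + 17 + 34 = 84.
P(Sensor=S2 | Reading=warn) = 17/84 = 0.2024.

0.2024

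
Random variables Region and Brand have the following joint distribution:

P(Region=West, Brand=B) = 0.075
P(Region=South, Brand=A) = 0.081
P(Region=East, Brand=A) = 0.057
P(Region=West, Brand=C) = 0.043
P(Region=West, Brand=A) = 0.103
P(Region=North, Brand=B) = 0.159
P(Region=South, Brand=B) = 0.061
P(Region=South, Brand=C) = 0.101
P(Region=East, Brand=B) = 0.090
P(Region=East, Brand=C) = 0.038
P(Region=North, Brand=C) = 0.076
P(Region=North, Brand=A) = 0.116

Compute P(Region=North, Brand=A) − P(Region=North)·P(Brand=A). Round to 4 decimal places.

P(Region=North) = 0.116 + 0.159 + 0.076 = 0.351.
P(Brand=A) = 0.116 + 0.081 + 0.057 + 0.103 = 0.357.
P(Region=North, Brand=A) − P(Region=North)P(Brand=A) = 0.116 − 0.351×0.357 = -0.0093.

-0.0093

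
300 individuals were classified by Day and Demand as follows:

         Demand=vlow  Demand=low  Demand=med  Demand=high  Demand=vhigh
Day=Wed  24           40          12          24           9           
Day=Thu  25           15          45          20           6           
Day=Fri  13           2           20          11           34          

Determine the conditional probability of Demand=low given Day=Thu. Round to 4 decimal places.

0.1351

Total with Day=Thu: 25 + 15 + 45 + 20 + 6 = 111.
P(Demand=low | Day=Thu) = 15/111 = 0.1351.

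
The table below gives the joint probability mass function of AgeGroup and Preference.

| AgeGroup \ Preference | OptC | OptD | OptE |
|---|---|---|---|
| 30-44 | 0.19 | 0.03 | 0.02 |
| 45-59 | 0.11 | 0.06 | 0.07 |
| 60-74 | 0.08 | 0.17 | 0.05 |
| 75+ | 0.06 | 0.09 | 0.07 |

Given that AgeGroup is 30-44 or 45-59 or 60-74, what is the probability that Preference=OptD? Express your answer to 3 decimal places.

P(AgeGroup=30-44) = 0.19 + 0.03 + 0.02 = 0.24.
P(AgeGroup=45-59) = 0.11 + 0.06 + 0.07 = 0.24.
P(AgeGroup=60-74) = 0.08 + 0.17 + 0.05 = 0.30.
P(AgeGroup ∈ {30-44, 45-59, 60-74}) = 0.24 + 0.24 + 0.30 = 0.78; P(Preference=OptD, AgeGroup ∈ {30-44, 45-59, 60-74}) = 0.03 + 0.06 + 0.17 = 0.26.
P(Preference=OptD | AgeGroup ∈ {30-44, 45-59, 60-74}) = 0.26/0.78 = 0.333.

0.333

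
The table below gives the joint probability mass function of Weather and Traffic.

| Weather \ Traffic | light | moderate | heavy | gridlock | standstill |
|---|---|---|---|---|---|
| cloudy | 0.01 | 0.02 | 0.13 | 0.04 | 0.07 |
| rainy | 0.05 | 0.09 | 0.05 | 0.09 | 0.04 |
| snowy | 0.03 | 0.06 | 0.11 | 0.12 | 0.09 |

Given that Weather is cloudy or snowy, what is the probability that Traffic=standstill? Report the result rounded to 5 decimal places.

0.23529

P(Weather=cloudy) = 0.01 + 0.02 + 0.13 + 0.04 + 0.07 = 0.27.
P(Weather=snowy) = 0.03 + 0.06 + 0.11 + 0.12 + 0.09 = 0.41.
P(Weather ∈ {cloudy, snowy}) = 0.27 + 0.41 = 0.68; P(Traffic=standstill, Weather ∈ {cloudy, snowy}) = 0.07 + 0.09 = 0.16.
P(Traffic=standstill | Weather ∈ {cloudy, snowy}) = 0.16/0.68 = 0.23529.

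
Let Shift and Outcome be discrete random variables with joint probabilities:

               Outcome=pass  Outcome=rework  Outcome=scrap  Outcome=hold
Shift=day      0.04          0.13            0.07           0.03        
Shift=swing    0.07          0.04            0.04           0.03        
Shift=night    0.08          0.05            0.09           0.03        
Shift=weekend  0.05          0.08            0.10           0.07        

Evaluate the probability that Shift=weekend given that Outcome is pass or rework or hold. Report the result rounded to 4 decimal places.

0.2857

P(Outcome=pass) = 0.04 + 0.07 + 0.08 + 0.05 = 0.24.
P(Outcome=rework) = 0.13 + 0.04 + 0.05 + 0.08 = 0.30.
P(Outcome=hold) = 0.03 + 0.03 + 0.03 + 0.07 = 0.16.
P(Outcome ∈ {pass, rework, hold}) = 0.24 + 0.30 + 0.16 = 0.70; P(Shift=weekend, Outcome ∈ {pass, rework, hold}) = 0.05 + 0.08 + 0.07 = 0.20.
P(Shift=weekend | Outcome ∈ {pass, rework, hold}) = 0.20/0.70 = 0.2857.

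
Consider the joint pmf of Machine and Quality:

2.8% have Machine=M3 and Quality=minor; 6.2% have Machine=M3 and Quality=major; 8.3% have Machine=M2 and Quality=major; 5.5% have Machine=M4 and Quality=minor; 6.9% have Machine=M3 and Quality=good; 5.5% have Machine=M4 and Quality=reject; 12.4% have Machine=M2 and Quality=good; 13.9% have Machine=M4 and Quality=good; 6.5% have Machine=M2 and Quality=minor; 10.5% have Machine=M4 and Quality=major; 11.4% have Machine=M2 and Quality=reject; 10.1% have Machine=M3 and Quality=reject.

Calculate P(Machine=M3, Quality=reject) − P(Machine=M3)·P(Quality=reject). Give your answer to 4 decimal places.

P(Machine=M3) = 0.069 + 0.028 + 0.062 + 0.101 = 0.260.
P(Quality=reject) = 0.114 + 0.101 + 0.055 = 0.270.
P(Machine=M3, Quality=reject) − P(Machine=M3)P(Quality=reject) = 0.101 − 0.260×0.270 = 0.0308.

0.0308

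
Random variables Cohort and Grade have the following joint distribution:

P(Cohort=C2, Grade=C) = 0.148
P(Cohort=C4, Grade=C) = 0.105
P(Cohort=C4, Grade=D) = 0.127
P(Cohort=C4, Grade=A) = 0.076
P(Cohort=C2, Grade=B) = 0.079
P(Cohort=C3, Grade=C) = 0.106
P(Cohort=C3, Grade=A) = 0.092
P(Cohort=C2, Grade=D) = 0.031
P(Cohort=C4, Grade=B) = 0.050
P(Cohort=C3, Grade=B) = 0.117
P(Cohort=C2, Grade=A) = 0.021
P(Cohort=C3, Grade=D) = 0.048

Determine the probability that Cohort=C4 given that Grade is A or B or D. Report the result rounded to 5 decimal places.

0.39470

P(Grade=A) = 0.021 + 0.092 + 0.076 = 0.189.
P(Grade=B) = 0.079 + 0.117 + 0.050 = 0.246.
P(Grade=D) = 0.031 + 0.048 + 0.127 = 0.206.
P(Grade ∈ {A, B, D}) = 0.189 + 0.246 + 0.206 = 0.641; P(Cohort=C4, Grade ∈ {A, B, D}) = 0.076 + 0.050 + 0.127 = 0.253.
P(Cohort=C4 | Grade ∈ {A, B, D}) = 0.253/0.641 = 0.39470.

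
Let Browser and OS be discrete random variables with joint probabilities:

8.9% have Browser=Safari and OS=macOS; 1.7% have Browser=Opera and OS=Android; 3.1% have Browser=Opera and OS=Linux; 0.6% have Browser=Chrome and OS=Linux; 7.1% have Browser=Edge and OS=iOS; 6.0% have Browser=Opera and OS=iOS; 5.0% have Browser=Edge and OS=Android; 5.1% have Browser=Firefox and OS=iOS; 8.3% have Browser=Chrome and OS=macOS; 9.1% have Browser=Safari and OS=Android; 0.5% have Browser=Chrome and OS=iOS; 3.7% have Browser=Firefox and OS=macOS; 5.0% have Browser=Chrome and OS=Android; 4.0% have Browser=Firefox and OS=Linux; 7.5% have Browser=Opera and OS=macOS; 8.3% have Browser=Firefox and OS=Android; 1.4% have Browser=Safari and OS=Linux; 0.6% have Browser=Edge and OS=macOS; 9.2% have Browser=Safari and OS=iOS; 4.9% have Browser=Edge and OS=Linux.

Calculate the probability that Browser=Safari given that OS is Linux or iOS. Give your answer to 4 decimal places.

P(OS=Linux) = 0.006 + 0.040 + 0.014 + 0.049 + 0.031 = 0.140.
P(OS=iOS) = 0.005 + 0.051 + 0.092 + 0.071 + 0.060 = 0.279.
P(OS ∈ {Linux, iOS}) = 0.140 + 0.279 = 0.419; P(Browser=Safari, OS ∈ {Linux, iOS}) = 0.014 + 0.092 = 0.106.
P(Browser=Safari | OS ∈ {Linux, iOS}) = 0.106/0.419 = 0.2530.

0.2530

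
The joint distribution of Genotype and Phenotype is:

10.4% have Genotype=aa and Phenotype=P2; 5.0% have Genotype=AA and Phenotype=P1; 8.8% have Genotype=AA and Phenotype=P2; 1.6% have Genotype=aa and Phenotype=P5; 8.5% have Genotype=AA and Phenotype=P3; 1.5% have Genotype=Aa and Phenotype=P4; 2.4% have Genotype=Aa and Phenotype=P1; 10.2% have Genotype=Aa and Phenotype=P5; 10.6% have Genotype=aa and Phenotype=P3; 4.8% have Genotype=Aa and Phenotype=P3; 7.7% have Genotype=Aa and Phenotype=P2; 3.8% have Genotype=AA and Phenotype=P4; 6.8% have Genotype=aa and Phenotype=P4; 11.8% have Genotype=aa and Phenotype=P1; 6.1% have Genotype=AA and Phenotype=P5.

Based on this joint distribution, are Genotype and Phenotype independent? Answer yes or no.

no

P(Genotype=aa) = 0.412 and P(Phenotype=P5) = 0.179, so their product is 0.07375, but P(Genotype=aa, Phenotype=P5) = 0.016. Since these differ, Genotype and Phenotype are not independent.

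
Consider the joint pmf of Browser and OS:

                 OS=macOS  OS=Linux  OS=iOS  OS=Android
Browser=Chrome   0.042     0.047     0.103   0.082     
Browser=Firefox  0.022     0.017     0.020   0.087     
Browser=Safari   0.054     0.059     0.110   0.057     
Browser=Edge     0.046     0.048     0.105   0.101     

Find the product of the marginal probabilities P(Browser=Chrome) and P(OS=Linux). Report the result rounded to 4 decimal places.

0.0469

P(Browser=Chrome) = 0.042 + 0.047 + 0.103 + 0.082 = 0.274.
P(OS=Linux) = 0.047 + 0.017 + 0.059 + 0.048 = 0.171.
Product: 0.274 × 0.171 = 0.0469.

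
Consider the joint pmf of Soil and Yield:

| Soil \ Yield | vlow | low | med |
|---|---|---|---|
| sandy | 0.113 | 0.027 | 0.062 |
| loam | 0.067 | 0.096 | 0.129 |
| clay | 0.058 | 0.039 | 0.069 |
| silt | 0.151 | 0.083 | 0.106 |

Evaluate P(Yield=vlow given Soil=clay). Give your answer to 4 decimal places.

0.3494

P(Soil=clay) = 0.058 + 0.039 + 0.069 = 0.166.
P(Yield=vlow | Soil=clay) = 0.058/0.166 = 0.3494.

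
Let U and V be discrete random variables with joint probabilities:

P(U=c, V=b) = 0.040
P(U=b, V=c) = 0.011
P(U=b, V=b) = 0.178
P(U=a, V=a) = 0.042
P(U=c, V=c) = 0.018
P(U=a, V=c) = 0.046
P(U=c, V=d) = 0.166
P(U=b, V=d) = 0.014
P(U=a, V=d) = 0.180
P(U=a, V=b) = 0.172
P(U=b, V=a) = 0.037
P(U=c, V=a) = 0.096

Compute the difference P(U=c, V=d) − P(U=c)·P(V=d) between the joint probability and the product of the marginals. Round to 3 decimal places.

P(U=c) = 0.096 + 0.040 + 0.018 + 0.166 = 0.320.
P(V=d) = 0.180 + 0.014 + 0.166 = 0.360.
P(U=c, V=d) − P(U=c)P(V=d) = 0.166 − 0.320×0.360 = 0.051.

0.051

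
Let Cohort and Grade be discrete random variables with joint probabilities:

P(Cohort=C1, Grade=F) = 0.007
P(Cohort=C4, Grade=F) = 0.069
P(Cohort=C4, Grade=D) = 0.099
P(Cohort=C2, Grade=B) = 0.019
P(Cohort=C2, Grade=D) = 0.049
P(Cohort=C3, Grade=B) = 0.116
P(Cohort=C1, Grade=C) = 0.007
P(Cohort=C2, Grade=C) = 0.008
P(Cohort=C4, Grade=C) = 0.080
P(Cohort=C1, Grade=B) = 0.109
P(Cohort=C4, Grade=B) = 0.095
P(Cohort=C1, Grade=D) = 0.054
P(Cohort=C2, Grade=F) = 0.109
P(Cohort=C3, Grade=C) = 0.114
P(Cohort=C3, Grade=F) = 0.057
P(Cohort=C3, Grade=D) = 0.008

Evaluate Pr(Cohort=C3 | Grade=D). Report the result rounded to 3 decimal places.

P(Grade=D) = 0.054 + 0.049 + 0.008 + 0.099 = 0.210.
P(Cohort=C3 | Grade=D) = 0.008/0.210 = 0.038.

0.038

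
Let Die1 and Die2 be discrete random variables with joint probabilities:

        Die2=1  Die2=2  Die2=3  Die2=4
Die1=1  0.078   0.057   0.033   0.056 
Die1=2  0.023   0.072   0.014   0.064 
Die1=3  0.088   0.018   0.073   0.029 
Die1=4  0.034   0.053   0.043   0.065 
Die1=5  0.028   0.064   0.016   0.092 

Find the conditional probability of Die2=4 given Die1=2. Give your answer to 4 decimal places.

0.3699

P(Die1=2) = 0.023 + 0.072 + 0.014 + 0.064 = 0.173.
P(Die2=4 | Die1=2) = 0.064/0.173 = 0.3699.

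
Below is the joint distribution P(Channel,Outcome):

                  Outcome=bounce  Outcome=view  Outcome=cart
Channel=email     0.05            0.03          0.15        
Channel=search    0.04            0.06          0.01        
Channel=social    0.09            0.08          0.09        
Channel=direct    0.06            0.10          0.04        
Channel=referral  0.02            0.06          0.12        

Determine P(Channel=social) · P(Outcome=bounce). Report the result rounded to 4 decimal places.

0.0676

P(Channel=social) = 0.09 + 0.08 + 0.09 = 0.26.
P(Outcome=bounce) = 0.05 + 0.04 + 0.09 + 0.06 + 0.02 = 0.26.
Product: 0.26 × 0.26 = 0.0676.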